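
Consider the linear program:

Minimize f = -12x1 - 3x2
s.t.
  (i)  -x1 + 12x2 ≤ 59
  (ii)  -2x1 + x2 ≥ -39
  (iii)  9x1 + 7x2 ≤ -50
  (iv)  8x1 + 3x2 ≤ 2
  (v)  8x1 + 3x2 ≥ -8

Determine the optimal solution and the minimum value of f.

x1 = 17/2, x2 = -22, minimum f = -36

Vertices and f = -12x1 - 3x2:
  (17/2, -22) → f = -36
  (109/14, -164/7) → f = -162/7
  (164/29, -418/29) → f = -714/29
  (94/29, -328/29) → f = -144/29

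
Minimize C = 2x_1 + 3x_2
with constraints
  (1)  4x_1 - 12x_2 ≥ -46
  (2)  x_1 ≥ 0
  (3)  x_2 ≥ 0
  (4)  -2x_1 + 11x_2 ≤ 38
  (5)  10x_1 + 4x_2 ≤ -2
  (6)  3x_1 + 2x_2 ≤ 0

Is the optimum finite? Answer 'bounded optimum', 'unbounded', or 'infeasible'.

The boundaries 4x_1 - 12x_2 = -46 and x_2 = 0 meet at (-23/2, 0), but that point violates x_1 ≥ 0. Every candidate vertex is excluded by some other constraint, so the feasible region is empty.

infeasible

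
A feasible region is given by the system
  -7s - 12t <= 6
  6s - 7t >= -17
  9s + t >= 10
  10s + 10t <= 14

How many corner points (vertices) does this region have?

3

Intersecting each pair of boundary lines and keeping only the points that satisfy every inequality leaves:
  (126/101, -124/101)
  (114/25, -79/25)
  (43/40, 13/40)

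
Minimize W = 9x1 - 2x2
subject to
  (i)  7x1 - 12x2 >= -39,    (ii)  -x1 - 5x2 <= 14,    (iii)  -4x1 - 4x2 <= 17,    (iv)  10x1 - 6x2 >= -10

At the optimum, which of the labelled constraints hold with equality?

(iii) and (iv)

Corner points and W = 9x1 - 2x2:
  (19/13, 160/39) → W = 193/39
  (-29/16, -39/16) → W = -183/16
  (-71/32, -65/32) → W = -509/32
The feasible region is unbounded (it extends along (12, 7), (5, -1)), but W strictly increases along every unbounded feasible direction, so there is no improving ray and the minimum is attained at a vertex.

The minimum is at (-71/32, -65/32). Substituting into each constraint, equality holds for (iii) and (iv); the remaining constraints have slack.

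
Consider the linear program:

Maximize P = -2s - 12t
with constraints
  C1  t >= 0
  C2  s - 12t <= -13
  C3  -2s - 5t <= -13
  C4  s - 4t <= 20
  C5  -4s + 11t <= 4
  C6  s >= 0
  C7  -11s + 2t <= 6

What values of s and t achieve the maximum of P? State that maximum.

s = 91/29, t = 39/29, maximum P = -650/29

Vertices and P = -2s - 12t:
  (91/29, 39/29) → P = -650/29
  (73/2, 33/8) → P = -245/2
  (41/14, 10/7) → P = -23
The feasible region is unbounded (it extends along (4, 1), (11, 4)), but P strictly decreases along every unbounded feasible direction, so there is no improving ray and the maximum is attained at a vertex.

The optimum lies where s - 12t = -13 and -2s - 5t = -13.
Solving simultaneously gives s = 91/29, t = 39/29.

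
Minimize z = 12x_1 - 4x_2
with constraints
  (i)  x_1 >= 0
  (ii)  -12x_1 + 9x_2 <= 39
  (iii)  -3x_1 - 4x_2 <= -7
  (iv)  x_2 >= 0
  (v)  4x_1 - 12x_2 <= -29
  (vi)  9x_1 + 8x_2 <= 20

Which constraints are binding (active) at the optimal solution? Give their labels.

Vertices and z = 12x_1 - 4x_2:
  (0, 29/12) → z = -29/3
  (0, 5/2) → z = -10
  (2/35, 341/140) → z = -317/35

The minimum is at (0, 5/2). Substituting into each constraint, equality holds for (i) and (vi); the remaining constraints have slack.

(i) and (vi)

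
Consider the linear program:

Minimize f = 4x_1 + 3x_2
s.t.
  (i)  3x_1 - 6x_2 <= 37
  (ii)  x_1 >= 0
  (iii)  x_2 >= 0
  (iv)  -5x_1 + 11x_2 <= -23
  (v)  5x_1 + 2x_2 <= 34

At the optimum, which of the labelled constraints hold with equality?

Corner points and f = 4x_1 + 3x_2:
  (23/5, 0) → f = 92/5
  (34/5, 0) → f = 136/5
  (84/13, 11/13) → f = 369/13

The minimum is at (23/5, 0). Substituting into each constraint, equality holds for (iii) and (iv); the remaining constraints have slack.

(iii) and (iv)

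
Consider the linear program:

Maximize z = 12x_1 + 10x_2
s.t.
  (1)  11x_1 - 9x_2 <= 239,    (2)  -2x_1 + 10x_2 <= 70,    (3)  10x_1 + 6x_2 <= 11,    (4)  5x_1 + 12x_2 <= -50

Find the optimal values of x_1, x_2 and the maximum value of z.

x_1 = 24/5, x_2 = -37/6, maximum z = -61/15

Vertices and z = 12x_1 + 10x_2:
  (511/52, -2269/156) → z = -2147/78
  (-670/37, 125/37) → z = -6790/37
  (24/5, -37/6) → z = -61/15
The feasible region is unbounded (it extends along (-9, -11), (-5, -1)), but z strictly decreases along every unbounded feasible direction, so there is no improving ray and the maximum is attained at a vertex.

The binding constraints are 10x_1 + 6x_2 = 11 and 5x_1 + 12x_2 = -50.
Solving simultaneously gives x_1 = 24/5, x_2 = -37/6.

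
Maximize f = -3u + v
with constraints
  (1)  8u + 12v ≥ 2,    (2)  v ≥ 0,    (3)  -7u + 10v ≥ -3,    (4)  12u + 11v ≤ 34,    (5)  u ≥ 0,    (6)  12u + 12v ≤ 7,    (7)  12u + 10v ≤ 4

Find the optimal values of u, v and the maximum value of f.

u = 0, v = 2/5, maximum f = 2/5

The binding constraints are u = 0 and 12u + 10v = 4.
Solving simultaneously gives u = 0, v = 2/5.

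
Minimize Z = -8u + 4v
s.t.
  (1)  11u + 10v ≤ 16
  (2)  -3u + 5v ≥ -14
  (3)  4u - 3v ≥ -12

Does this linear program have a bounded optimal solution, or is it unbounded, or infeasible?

Extreme points and Z = -8u + 4v:
  (44/17, -106/85) → Z = -2184/85
  (-72/73, 196/73) → Z = 1360/73
  (-102/11, -92/11) → Z = 448/11
The feasible region has finitely many vertices and no improving ray; the minimum is -2184/85 at (44/17, -106/85).

bounded optimum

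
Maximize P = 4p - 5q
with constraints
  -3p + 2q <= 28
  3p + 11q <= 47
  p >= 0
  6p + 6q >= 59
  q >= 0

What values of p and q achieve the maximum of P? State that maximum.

p = 47/3, q = 0, maximum P = 188/3

Corner points and P = 4p - 5q:
  (367/48, 35/16) → P = 943/48
  (47/3, 0) → P = 188/3
  (59/6, 0) → P = 118/3

The optimum lies where 3p + 11q = 47 and q = 0.
Solving simultaneously gives p = 47/3, q = 0.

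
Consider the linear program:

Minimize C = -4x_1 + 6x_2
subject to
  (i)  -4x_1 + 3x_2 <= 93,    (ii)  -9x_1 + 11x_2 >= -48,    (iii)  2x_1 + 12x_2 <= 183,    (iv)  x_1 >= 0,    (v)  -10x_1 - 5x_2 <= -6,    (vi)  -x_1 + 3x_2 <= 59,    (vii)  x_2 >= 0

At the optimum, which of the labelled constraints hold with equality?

Feasible corners and C = -4x_1 + 6x_2:
  (2589/130, 1551/130) → C = -105/13
  (16/3, 0) → C = -64/3
  (0, 61/4) → C = 183/2
  (0, 6/5) → C = 36/5
  (3/5, 0) → C = -12/5

The minimum is at (16/3, 0). Substituting into each constraint, equality holds for (ii) and (vii); the remaining constraints have slack.

(ii) and (vii)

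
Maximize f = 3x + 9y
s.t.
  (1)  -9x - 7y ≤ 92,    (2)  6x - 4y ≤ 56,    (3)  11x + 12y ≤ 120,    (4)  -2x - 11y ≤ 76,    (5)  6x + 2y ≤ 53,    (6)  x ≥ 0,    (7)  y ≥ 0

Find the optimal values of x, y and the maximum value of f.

Feasible corners and f = 3x + 9y:
  (198/25, 137/50) → f = 2421/50
  (0, 10) → f = 90
  (53/6, 0) → f = 53/2
  (0, 0) → f = 0

The binding constraints are 11x + 12y = 120 and x = 0.
Solving simultaneously gives x = 0, y = 10.

x = 0, y = 10, maximum f = 90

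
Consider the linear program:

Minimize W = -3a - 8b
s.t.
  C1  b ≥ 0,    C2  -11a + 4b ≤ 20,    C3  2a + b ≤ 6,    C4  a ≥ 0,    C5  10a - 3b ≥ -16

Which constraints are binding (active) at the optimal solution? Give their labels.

C2 and C3

Vertices and W = -3a - 8b:
  (3, 0) → W = -9
  (0, 0) → W = 0
  (4/19, 106/19) → W = -860/19
  (0, 5) → W = -40

The minimum is at (4/19, 106/19). Substituting into each constraint, equality holds for C2 and C3; the remaining constraints have slack.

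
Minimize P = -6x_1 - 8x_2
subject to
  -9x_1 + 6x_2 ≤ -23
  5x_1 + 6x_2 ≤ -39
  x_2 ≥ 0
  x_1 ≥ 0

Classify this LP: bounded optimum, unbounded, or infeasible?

infeasible

The boundaries -9x_1 + 6x_2 = -23 and x_2 = 0 meet at (23/9, 0), but that point violates 5x_1 + 6x_2 ≤ -39. Every candidate vertex is excluded by some other constraint, so the feasible region is empty.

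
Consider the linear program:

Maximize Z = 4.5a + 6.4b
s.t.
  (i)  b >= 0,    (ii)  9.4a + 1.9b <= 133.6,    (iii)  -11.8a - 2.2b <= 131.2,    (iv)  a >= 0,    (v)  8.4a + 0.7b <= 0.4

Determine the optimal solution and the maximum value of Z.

a = 0, b = 4/7, maximum Z = 128/35

The binding constraints are a = 0 and 8.4a + 0.7b = 0.4.
Solving simultaneously gives a = 0, b = 4/7.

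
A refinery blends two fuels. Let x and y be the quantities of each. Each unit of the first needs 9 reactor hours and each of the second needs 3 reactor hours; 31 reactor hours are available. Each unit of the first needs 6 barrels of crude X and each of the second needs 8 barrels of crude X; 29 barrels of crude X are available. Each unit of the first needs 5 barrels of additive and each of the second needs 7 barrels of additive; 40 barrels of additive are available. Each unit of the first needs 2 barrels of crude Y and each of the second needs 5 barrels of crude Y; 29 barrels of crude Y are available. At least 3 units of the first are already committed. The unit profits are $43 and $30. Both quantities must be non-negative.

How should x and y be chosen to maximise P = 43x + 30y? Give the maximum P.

The optimum lies where 9x + 3y = 31 and x = 3.
Solving simultaneously gives x = 3, y = 4/3.

x = 3, y = 4/3, maximum P = 169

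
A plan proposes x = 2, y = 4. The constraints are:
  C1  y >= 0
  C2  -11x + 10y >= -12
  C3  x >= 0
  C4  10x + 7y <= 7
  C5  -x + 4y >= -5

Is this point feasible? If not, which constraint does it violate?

Constraint C4: 10x + 7y = 48, which is not ≤ 7. All other constraints are satisfied.

not feasible — violates C4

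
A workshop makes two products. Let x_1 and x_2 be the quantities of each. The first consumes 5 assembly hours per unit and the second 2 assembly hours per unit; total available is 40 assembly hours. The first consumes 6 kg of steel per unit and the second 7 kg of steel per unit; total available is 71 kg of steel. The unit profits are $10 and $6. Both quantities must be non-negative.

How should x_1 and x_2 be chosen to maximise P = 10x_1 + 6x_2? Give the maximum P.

x_1 = 6, x_2 = 5, maximum P = 90

Feasible corners and P = 10x_1 + 6x_2:
  (0, 0) → P = 0
  (0, 71/7) → P = 426/7
  (8, 0) → P = 80
  (6, 5) → P = 90

At the optimal vertex, 5x_1 + 2x_2 = 40 and 6x_1 + 7x_2 = 71.
Solving simultaneously gives x_1 = 6, x_2 = 5.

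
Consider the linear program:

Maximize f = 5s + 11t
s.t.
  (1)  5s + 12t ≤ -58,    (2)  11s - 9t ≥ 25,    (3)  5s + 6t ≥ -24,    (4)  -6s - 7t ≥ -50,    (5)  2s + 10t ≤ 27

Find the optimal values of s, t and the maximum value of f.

Feasible corners and f = 5s + 11t:
  (2, -17/3) → f = -157/3
  (1006/37, -598/37) → f = -1548/37
  (468, -394) → f = -1994

The binding constraints are 5s + 12t = -58 and -6s - 7t = -50.
Solving simultaneously gives s = 1006/37, t = -598/37.

s = 1006/37, t = -598/37, maximum f = -1548/37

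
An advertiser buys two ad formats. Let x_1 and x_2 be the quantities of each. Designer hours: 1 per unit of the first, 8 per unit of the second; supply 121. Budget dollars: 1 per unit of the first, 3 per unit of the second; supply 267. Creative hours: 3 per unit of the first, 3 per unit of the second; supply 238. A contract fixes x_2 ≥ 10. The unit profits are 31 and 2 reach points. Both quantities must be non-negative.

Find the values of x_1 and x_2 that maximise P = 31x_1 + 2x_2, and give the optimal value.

The binding constraints are x_1 + 8x_2 = 121 and x_2 = 10.
Solving simultaneously gives x_1 = 41, x_2 = 10.

x_1 = 41, x_2 = 10, maximum P = 1291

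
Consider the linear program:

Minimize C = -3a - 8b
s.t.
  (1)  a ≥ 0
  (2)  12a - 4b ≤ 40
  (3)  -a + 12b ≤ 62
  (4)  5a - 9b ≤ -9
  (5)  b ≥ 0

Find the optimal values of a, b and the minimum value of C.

Feasible corners and C = -3a - 8b:
  (0, 31/6) → C = -124/3
  (0, 1) → C = -8
  (26/5, 28/5) → C = -302/5
  (9/2, 7/2) → C = -83/2

a = 26/5, b = 28/5, minimum C = -302/5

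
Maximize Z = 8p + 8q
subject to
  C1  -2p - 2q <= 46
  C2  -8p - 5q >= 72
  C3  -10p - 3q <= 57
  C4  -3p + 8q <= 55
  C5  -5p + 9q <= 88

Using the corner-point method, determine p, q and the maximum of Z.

p = -69/26, q = -132/13, maximum Z = -1332/13

The binding constraints are -8p - 5q = 72 and -10p - 3q = 57.
Solving simultaneously gives p = -69/26, q = -132/13.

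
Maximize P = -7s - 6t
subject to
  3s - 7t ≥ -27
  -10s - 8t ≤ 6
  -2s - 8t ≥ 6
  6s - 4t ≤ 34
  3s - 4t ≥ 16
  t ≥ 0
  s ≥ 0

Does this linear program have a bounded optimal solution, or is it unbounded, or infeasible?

The boundaries -10s - 8t = 6 and 6s - 4t = 34 meet at (31/11, -47/11), but that point violates t ≥ 0. Every candidate vertex is excluded by some other constraint, so the feasible region is empty.

infeasible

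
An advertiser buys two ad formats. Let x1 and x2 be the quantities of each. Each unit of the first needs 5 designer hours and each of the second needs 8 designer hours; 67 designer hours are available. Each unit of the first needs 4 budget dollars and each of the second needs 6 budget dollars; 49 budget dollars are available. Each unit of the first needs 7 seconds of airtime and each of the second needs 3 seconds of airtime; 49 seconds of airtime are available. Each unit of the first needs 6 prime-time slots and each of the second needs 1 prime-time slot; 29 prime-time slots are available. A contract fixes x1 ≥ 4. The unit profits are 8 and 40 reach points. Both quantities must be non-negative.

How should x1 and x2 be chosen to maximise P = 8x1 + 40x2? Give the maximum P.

Vertices and P = 8x1 + 40x2:
  (29/6, 0) → P = 116/3
  (4, 0) → P = 32
  (4, 5) → P = 232

x1 = 4, x2 = 5, maximum P = 232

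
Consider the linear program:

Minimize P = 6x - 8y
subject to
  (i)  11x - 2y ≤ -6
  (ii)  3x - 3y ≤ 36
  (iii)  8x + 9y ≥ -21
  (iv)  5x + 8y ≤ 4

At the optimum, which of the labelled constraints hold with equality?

Extreme points and P = 6x - 8y:
  (-96/115, -183/115) → P = 888/115
  (-20/49, 37/49) → P = -416/49
  (-204/19, 137/19) → P = -2320/19

The minimum is at (-204/19, 137/19). Substituting into each constraint, equality holds for (iii) and (iv); the remaining constraints have slack.

(iii) and (iv)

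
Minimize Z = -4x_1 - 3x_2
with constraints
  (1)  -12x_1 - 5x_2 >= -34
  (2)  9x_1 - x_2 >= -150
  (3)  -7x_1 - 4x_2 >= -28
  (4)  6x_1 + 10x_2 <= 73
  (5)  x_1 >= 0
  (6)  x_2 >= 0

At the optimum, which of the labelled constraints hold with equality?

Vertices and Z = -4x_1 - 3x_2:
  (0, 34/5) → Z = -102/5
  (17/6, 0) → Z = -34/3
  (0, 0) → Z = 0

The minimum is at (0, 34/5). Substituting into each constraint, equality holds for (1) and (5); the remaining constraints have slack.

(1) and (5)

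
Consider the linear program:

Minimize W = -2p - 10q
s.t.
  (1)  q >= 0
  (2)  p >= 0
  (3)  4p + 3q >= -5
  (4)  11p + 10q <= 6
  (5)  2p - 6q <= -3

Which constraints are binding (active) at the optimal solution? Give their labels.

(2) and (4)

Vertices and W = -2p - 10q:
  (0, 3/5) → W = -6
  (0, 1/2) → W = -5
  (3/43, 45/86) → W = -231/43

The minimum is at (0, 3/5). Substituting into each constraint, equality holds for (2) and (4); the remaining constraints have slack.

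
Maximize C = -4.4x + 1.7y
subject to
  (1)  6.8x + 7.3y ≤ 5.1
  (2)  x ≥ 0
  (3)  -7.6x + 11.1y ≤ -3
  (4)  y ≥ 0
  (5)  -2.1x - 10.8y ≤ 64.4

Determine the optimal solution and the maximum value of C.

Extreme points and C = -4.4x + 1.7y:
  (7851/13096, 459/3274) → C = -39279/16370
  (3/4, 0) → C = -33/10
  (15/38, 0) → C = -33/19

The optimum lies where -7.6x + 11.1y = -3 and y = 0.
Solving simultaneously gives x = 15/38, y = 0.

x = 15/38, y = 0, maximum C = -33/19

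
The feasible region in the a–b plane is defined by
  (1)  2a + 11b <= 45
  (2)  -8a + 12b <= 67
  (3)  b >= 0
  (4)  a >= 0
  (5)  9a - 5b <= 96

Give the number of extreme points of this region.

4

Intersecting each pair of boundary lines and keeping only the points that satisfy every inequality leaves:
  (0, 45/11)
  (1281/109, 213/109)
  (0, 0)
  (32/3, 0)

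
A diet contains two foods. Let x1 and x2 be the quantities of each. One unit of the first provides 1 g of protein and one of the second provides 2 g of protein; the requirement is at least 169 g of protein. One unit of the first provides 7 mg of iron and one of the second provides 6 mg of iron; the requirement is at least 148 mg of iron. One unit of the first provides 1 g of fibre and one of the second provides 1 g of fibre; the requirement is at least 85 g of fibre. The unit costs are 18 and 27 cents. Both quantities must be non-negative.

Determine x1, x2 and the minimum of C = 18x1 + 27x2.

Extreme points and C = 18x1 + 27x2:
  (0, 85) → C = 2295
  (169, 0) → C = 3042
  (1, 84) → C = 2286
The feasible region is unbounded (it extends along (0, 1), (1, 0)), but C strictly increases along every unbounded feasible direction, so there is no improving ray and the minimum is attained at a vertex.

x1 = 1, x2 = 84, minimum C = 2286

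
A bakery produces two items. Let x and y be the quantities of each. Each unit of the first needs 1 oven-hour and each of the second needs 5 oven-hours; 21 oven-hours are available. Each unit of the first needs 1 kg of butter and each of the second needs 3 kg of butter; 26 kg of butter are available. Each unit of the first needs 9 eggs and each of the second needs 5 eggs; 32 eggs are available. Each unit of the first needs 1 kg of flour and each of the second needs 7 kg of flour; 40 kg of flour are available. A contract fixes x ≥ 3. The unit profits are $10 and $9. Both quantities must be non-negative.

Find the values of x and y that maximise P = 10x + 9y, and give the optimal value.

x = 3, y = 1, maximum P = 39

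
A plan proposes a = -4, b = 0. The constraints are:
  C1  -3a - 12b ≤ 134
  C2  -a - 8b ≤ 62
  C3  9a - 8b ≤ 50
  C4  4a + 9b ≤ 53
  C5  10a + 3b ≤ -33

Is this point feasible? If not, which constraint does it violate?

feasible

C1: 12 ≤ 134 ✓
C2: 4 ≤ 62 ✓
C3: -36 ≤ 50 ✓
C4: -16 ≤ 53 ✓
C5: -40 ≤ -33 ✓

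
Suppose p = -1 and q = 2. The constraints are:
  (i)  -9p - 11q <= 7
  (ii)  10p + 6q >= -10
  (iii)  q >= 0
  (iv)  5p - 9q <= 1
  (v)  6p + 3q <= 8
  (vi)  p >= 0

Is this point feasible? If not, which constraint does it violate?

not feasible — violates (vi)

Constraint (vi): p = -1, which is not ≥ 0. All other constraints are satisfied.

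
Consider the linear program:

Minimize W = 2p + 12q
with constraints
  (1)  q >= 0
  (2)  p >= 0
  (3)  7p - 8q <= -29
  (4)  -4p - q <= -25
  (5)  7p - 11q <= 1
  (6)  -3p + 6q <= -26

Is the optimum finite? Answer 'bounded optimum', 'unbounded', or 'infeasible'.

infeasible

The boundaries p = 0 and -4p - q = -25 meet at (0, 25), but that point violates -3p + 6q ≤ -26. Every candidate vertex is excluded by some other constraint, so the feasible region is empty.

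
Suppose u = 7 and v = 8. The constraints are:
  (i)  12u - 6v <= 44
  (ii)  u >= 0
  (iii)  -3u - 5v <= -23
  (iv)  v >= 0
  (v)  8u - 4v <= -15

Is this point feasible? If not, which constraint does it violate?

Constraint (v): 8u - 4v = 24, which is not ≤ -15. All other constraints are satisfied.

not feasible — violates (v)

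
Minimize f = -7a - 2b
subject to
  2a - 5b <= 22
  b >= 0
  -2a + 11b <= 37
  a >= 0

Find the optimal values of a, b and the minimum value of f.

a = 427/12, b = 59/6, minimum f = -1075/4

Extreme points and f = -7a - 2b:
  (11, 0) → f = -77
  (427/12, 59/6) → f = -1075/4
  (0, 0) → f = 0
  (0, 37/11) → f = -74/11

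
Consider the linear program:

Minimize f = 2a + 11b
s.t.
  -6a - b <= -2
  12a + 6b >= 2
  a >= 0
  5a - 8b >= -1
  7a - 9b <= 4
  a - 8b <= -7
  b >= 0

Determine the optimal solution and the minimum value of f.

At the optimal vertex, 5a - 8b = -1 and a - 8b = -7.
Solving simultaneously gives a = 3/2, b = 17/16.

a = 3/2, b = 17/16, minimum f = 235/16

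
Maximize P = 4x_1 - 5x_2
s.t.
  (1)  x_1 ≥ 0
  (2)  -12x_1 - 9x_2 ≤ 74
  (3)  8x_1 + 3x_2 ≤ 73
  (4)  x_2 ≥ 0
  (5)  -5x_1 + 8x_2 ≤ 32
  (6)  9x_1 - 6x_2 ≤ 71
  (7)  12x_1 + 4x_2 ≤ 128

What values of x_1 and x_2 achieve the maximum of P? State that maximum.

Feasible corners and P = 4x_1 - 5x_2:
  (0, 0) → P = 0
  (0, 4) → P = -20
  (488/79, 621/79) → P = -1153/79
  (217/25, 89/75) → P = 2159/75
  (71/9, 0) → P = 284/9

At the optimal vertex, x_2 = 0 and 9x_1 - 6x_2 = 71.
Solving simultaneously gives x_1 = 71/9, x_2 = 0.

x_1 = 71/9, x_2 = 0, maximum P = 284/9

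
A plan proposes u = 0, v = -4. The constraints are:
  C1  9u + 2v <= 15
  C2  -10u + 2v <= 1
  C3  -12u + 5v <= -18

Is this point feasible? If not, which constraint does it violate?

C1: -8 ≤ 15 ✓
C2: -8 ≤ 1 ✓
C3: -20 ≤ -18 ✓

feasible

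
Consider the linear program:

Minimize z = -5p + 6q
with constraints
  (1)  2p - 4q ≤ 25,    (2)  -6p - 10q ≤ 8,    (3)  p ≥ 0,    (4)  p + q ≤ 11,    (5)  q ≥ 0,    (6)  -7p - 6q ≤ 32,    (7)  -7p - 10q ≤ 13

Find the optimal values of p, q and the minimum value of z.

p = 11, q = 0, minimum z = -55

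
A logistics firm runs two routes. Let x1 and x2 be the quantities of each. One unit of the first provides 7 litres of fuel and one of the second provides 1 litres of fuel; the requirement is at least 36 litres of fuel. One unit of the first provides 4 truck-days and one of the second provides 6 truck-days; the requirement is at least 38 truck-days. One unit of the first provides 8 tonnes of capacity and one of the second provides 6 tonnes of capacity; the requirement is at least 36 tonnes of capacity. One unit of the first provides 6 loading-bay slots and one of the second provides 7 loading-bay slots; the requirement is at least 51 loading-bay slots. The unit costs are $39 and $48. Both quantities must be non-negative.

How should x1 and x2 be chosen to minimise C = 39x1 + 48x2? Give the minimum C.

The feasible region is unbounded (it extends along (0, 1), (1, 0)), but C strictly increases along every unbounded feasible direction, so there is no improving ray and the minimum is attained at a vertex.

x1 = 5, x2 = 3, minimum C = 339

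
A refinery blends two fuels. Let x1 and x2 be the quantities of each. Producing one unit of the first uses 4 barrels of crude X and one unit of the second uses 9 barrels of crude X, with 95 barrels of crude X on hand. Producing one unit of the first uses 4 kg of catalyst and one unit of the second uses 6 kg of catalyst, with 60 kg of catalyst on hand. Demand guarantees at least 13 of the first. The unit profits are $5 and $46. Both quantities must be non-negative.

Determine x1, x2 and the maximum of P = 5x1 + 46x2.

x1 = 13, x2 = 4/3, maximum P = 379/3

Corner points and P = 5x1 + 46x2:
  (15, 0) → P = 75
  (13, 0) → P = 65
  (13, 4/3) → P = 379/3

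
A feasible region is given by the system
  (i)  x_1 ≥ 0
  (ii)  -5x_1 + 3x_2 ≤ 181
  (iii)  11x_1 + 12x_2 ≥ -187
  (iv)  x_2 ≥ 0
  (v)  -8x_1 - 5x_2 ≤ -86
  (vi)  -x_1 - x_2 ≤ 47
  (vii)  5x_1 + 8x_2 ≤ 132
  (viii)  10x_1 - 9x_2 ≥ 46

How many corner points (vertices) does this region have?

Pairwise boundary intersections that survive every other constraint:
  (43/4, 0)
  (132/5, 0)
  (502/61, 246/61)
  (1556/125, 218/25)

4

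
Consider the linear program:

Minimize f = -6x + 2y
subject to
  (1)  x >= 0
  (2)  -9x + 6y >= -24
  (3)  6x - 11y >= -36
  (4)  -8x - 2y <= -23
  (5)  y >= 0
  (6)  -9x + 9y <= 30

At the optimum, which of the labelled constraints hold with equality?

(2) and (3)

Extreme points and f = -6x + 2y:
  (160/21, 52/7) → f = -216/7
  (31/11, 5/22) → f = -181/11
  (181/100, 213/50) → f = -117/50

The minimum is at (160/21, 52/7). Substituting into each constraint, equality holds for (2) and (3); the remaining constraints have slack.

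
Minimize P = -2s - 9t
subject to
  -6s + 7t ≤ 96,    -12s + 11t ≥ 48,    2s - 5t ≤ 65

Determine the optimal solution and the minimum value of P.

Corner points and P = -2s - 9t:
  (40, 48) → P = -512
  (-935/16, -291/8) → P = 1777/4
  (-955/38, -438/19) → P = 4897/19

The binding constraints are -6s + 7t = 96 and -12s + 11t = 48.
Solving simultaneously gives s = 40, t = 48.

s = 40, t = 48, minimum P = -512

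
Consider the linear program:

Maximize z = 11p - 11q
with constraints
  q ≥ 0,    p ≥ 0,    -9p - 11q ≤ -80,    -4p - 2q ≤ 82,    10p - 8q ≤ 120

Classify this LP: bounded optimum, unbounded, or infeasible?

Vertices and z = 11p - 11q:
  (80/9, 0) → z = 880/9
  (12, 0) → z = 132
  (0, 80/11) → z = -80
The feasible region has finitely many vertices and no improving ray; the maximum is 132 at (12, 0).

bounded optimum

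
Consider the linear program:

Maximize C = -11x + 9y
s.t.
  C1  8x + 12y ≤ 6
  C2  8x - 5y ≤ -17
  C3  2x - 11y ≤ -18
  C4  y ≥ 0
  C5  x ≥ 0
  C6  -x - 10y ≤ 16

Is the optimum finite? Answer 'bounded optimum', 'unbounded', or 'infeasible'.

The boundaries 8x + 12y = 6 and 2x - 11y = -18 meet at (-75/56, 39/28), but that point violates x ≥ 0. Every candidate vertex is excluded by some other constraint, so the feasible region is empty.

infeasible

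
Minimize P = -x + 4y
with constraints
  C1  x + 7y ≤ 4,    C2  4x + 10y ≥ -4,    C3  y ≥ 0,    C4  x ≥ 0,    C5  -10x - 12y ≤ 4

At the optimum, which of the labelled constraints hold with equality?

C1 and C3

Vertices and P = -x + 4y:
  (4, 0) → P = -4
  (0, 4/7) → P = 16/7
  (0, 0) → P = 0

The minimum is at (4, 0). Substituting into each constraint, equality holds for C1 and C3; the remaining constraints have slack.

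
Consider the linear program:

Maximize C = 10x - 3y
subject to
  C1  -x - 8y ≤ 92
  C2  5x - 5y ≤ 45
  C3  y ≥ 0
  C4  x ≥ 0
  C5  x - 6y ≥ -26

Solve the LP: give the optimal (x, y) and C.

Vertices and C = 10x - 3y:
  (9, 0) → C = 90
  (16, 7) → C = 139
  (0, 0) → C = 0
  (0, 13/3) → C = -13

x = 16, y = 7, maximum C = 139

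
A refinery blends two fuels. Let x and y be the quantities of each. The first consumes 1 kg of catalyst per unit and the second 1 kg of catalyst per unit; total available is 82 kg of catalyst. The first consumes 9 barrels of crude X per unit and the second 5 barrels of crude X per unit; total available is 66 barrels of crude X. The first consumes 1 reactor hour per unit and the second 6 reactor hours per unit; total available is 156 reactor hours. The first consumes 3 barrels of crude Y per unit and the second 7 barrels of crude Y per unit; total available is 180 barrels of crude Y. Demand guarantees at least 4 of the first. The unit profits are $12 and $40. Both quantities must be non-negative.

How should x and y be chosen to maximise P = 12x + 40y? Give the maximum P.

Vertices and P = 12x + 40y:
  (22/3, 0) → P = 88
  (4, 0) → P = 48
  (4, 6) → P = 288

The optimum lies where 9x + 5y = 66 and x = 4.
Solving simultaneously gives x = 4, y = 6.

x = 4, y = 6, maximum P = 288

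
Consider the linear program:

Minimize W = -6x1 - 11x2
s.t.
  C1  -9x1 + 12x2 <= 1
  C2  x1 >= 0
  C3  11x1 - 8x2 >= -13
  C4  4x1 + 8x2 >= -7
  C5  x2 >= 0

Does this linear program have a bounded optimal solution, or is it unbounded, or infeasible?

unbounded

From the feasible point (0, 1/12), moving in the direction (12, 9) keeps every constraint satisfied while W decreases without bound.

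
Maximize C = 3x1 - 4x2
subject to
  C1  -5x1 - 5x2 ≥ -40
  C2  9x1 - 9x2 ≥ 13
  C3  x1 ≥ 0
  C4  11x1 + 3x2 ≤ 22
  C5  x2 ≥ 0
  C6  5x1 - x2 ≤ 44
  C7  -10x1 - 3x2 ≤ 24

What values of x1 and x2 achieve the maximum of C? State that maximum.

x1 = 2, x2 = 0, maximum C = 6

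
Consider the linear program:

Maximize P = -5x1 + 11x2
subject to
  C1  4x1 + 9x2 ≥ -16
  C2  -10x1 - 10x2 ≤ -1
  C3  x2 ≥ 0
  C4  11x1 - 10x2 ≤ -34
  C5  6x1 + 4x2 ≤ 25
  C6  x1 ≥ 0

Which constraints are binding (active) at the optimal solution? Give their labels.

Feasible corners and P = -5x1 + 11x2:
  (57/52, 479/104) → P = 4699/104
  (0, 17/5) → P = 187/5
  (0, 25/4) → P = 275/4

The maximum is at (0, 25/4). Substituting into each constraint, equality holds for C5 and C6; the remaining constraints have slack.

C5 and C6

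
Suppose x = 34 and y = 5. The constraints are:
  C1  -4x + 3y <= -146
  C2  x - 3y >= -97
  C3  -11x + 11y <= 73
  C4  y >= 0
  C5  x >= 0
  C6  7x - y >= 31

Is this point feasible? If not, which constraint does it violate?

not feasible — violates C1

Constraint C1: -4x + 3y = -121, which is not ≤ -146. All other constraints are satisfied.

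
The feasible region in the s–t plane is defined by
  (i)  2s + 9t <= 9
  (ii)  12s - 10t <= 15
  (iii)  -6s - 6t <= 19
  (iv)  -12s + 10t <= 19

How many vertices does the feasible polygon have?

Of the 5 pairwise boundary intersections, those satisfying every inequality are:
  (225/128, 39/64)
  (-81/128, 73/64)
  (-25/33, -53/22)
  (-76/33, -19/22)

4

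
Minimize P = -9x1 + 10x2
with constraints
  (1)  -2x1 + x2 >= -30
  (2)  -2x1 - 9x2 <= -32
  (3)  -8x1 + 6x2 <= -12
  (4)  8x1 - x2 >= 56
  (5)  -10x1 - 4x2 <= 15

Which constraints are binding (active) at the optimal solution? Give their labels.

(1) and (2)

Feasible corners and P = -9x1 + 10x2:
  (151/10, 1/5) → P = -1339/10
  (42, 54) → P = 162
  (268/37, 72/37) → P = -1692/37
  (81/10, 44/5) → P = 151/10

The minimum is at (151/10, 1/5). Substituting into each constraint, equality holds for (1) and (2); the remaining constraints have slack.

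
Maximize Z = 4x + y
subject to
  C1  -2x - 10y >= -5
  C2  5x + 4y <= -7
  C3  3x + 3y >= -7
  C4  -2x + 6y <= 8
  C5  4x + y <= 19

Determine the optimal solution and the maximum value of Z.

Feasible corners and Z = 4x + y:
  (7/3, -14/3) → Z = 14/3
  (-37/19, 13/19) → Z = -135/19
  (-11/4, 5/12) → Z = -127/12

x = 7/3, y = -14/3, maximum Z = 14/3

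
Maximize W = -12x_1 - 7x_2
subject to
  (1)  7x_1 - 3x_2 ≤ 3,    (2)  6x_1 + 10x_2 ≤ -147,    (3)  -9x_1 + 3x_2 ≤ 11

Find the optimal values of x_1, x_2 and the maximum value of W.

At the optimal vertex, 7x_1 - 3x_2 = 3 and -9x_1 + 3x_2 = 11.
Solving simultaneously gives x_1 = -7, x_2 = -52/3.

x_1 = -7, x_2 = -52/3, maximum W = 616/3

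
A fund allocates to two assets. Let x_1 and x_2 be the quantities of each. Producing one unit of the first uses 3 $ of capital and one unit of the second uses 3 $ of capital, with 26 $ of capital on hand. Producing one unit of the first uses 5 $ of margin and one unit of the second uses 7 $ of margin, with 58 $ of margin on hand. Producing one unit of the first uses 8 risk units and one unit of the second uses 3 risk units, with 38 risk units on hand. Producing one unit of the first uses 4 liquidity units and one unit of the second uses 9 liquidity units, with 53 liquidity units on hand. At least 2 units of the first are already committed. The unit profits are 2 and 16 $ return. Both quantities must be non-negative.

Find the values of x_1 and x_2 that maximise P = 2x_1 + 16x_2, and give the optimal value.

Corner points and P = 2x_1 + 16x_2:
  (19/4, 0) → P = 19/2
  (2, 0) → P = 4
  (61/20, 68/15) → P = 2359/30
  (2, 5) → P = 84

x_1 = 2, x_2 = 5, maximum P = 84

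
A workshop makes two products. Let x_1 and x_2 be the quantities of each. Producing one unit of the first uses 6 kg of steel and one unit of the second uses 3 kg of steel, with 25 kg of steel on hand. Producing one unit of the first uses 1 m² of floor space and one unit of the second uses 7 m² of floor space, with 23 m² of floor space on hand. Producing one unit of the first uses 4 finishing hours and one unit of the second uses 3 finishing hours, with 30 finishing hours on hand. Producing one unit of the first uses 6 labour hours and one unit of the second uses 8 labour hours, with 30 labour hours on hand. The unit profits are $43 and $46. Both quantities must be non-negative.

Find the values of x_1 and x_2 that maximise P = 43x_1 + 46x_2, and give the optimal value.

Vertices and P = 43x_1 + 46x_2:
  (0, 0) → P = 0
  (0, 23/7) → P = 1058/7
  (25/6, 0) → P = 1075/6
  (11/3, 1) → P = 611/3
  (13/17, 54/17) → P = 179

x_1 = 11/3, x_2 = 1, maximum P = 611/3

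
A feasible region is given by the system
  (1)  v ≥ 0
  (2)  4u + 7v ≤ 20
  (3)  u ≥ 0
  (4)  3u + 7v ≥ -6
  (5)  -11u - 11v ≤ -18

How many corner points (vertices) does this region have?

4

Pairwise boundary intersections that survive every other constraint:
  (5, 0)
  (18/11, 0)
  (0, 20/7)
  (0, 18/11)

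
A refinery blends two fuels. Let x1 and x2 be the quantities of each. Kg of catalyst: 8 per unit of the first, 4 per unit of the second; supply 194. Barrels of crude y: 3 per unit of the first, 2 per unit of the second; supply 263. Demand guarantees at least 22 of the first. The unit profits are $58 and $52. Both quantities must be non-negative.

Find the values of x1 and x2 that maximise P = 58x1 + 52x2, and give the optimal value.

Feasible corners and P = 58x1 + 52x2:
  (97/4, 0) → P = 2813/2
  (22, 0) → P = 1276
  (22, 9/2) → P = 1510

x1 = 22, x2 = 9/2, maximum P = 1510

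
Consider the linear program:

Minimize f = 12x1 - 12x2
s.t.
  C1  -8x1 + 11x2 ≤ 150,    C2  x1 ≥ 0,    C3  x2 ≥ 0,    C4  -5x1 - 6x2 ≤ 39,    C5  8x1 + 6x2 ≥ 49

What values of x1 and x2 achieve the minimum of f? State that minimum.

x1 = 0, x2 = 150/11, minimum f = -1800/11

Vertices and f = 12x1 - 12x2:
  (0, 150/11) → f = -1800/11
  (0, 49/6) → f = -98
  (49/8, 0) → f = 147/2
The feasible region is unbounded (it extends along (1, 0), (11, 8)), but f strictly increases along every unbounded feasible direction, so there is no improving ray and the minimum is attained at a vertex.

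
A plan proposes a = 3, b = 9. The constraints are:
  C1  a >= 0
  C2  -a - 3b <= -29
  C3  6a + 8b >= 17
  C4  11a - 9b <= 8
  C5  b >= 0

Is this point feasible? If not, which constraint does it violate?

feasible

C1: 3 ≥ 0 ✓
C2: -30 ≤ -29 ✓
C3: 90 ≥ 17 ✓
C4: -48 ≤ 8 ✓
C5: 9 ≥ 0 ✓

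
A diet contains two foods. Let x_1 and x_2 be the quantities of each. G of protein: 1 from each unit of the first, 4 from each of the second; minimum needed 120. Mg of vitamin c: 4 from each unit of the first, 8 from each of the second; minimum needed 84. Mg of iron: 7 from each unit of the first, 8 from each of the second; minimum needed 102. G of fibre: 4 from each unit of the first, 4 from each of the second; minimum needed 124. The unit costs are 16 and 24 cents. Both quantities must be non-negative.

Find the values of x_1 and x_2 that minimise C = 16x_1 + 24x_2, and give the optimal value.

Corner points and C = 16x_1 + 24x_2:
  (0, 31) → C = 744
  (120, 0) → C = 1920
  (4/3, 89/3) → C = 2200/3
The feasible region is unbounded (it extends along (0, 1), (1, 0)), but C strictly increases along every unbounded feasible direction, so there is no improving ray and the minimum is attained at a vertex.

x_1 = 4/3, x_2 = 89/3, minimum C = 2200/3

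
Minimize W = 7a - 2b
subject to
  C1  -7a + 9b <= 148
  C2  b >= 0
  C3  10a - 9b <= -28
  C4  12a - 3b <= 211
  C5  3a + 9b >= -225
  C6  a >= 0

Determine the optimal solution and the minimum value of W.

a = 0, b = 148/9, minimum W = -296/9

Corner points and W = 7a - 2b:
  (781/29, 3253/87) → W = 9895/87
  (0, 148/9) → W = -296/9
  (661/26, 1223/39) → W = 8989/78
  (0, 28/9) → W = -56/9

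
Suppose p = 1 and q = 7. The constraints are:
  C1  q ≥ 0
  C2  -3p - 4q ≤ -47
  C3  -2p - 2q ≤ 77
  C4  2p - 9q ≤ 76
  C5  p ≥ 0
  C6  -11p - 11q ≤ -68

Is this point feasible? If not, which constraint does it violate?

not feasible — violates C2

Constraint C2: -3p - 4q = -31, which is not ≤ -47. All other constraints are satisfied.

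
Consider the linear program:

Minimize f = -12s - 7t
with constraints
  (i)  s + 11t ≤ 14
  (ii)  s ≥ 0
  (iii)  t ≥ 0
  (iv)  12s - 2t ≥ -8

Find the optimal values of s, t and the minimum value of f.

s = 14, t = 0, minimum f = -168

Feasible corners and f = -12s - 7t:
  (0, 14/11) → f = -98/11
  (14, 0) → f = -168
  (0, 0) → f = 0

The binding constraints are s + 11t = 14 and t = 0.
Solving simultaneously gives s = 14, t = 0.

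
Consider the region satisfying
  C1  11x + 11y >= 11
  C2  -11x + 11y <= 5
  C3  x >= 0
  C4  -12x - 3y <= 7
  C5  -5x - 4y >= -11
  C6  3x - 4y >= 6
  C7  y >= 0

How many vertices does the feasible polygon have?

3

The feasible vertices (each the meet of two boundaries and inside every other half-plane) are:
  (17/8, 3/32)
  (11/5, 0)
  (2, 0)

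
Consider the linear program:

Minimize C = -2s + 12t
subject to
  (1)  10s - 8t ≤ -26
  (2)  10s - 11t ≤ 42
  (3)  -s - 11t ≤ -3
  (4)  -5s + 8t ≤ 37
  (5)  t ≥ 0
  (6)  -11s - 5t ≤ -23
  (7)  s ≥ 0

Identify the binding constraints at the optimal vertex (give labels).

Extreme points and C = -2s + 12t:
  (11/5, 6) → C = 338/5
  (9/23, 86/23) → C = 1014/23
  (0, 37/8) → C = 111/2
  (0, 23/5) → C = 276/5

The minimum is at (9/23, 86/23). Substituting into each constraint, equality holds for (1) and (6); the remaining constraints have slack.

(1) and (6)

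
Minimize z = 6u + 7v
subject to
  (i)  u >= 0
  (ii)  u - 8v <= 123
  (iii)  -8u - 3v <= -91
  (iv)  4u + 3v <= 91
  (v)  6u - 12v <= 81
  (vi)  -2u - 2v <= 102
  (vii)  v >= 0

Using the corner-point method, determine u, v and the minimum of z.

u = 91/8, v = 0, minimum z = 273/4

Corner points and z = 6u + 7v:
  (0, 91/3) → z = 637/3
  (91/8, 0) → z = 273/4
  (445/22, 37/11) → z = 1594/11
  (27/2, 0) → z = 81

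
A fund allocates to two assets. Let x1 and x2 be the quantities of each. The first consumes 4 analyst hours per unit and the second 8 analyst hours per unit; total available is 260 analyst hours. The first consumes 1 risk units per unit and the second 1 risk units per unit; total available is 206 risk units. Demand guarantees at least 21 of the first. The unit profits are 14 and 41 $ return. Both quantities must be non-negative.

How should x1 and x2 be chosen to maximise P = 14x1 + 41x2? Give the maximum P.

x1 = 21, x2 = 22, maximum P = 1196

Vertices and P = 14x1 + 41x2:
  (65, 0) → P = 910
  (21, 0) → P = 294
  (21, 22) → P = 1196

The optimum lies where 4x1 + 8x2 = 260 and x1 = 21.
Solving simultaneously gives x1 = 21, x2 = 22.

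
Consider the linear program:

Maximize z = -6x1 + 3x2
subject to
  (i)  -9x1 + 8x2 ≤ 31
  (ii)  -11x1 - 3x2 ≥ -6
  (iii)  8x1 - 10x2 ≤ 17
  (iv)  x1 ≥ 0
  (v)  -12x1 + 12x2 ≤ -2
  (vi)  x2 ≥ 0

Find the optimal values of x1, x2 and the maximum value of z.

x1 = 1/6, x2 = 0, maximum z = -1

Corner points and z = -6x1 + 3x2:
  (13/28, 25/84) → z = -53/28
  (6/11, 0) → z = -36/11
  (1/6, 0) → z = -1

The binding constraints are -12x1 + 12x2 = -2 and x2 = 0.
Solving simultaneously gives x1 = 1/6, x2 = 0.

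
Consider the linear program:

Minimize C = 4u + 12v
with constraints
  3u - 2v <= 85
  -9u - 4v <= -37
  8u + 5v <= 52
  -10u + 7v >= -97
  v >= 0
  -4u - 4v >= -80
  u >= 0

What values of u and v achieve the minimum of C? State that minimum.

Corner points and C = 4u + 12v:
  (37/9, 0) → C = 148/9
  (0, 37/4) → C = 111
  (13/2, 0) → C = 26
  (0, 52/5) → C = 624/5

The optimum lies where -9u - 4v = -37 and v = 0.
Solving simultaneously gives u = 37/9, v = 0.

u = 37/9, v = 0, minimum C = 148/9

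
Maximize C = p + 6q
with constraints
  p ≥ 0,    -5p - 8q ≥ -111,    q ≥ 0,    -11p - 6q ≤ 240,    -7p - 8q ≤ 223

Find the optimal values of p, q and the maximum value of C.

Feasible corners and C = p + 6q:
  (0, 111/8) → C = 333/4
  (0, 0) → C = 0
  (111/5, 0) → C = 111/5

p = 0, q = 111/8, maximum C = 333/4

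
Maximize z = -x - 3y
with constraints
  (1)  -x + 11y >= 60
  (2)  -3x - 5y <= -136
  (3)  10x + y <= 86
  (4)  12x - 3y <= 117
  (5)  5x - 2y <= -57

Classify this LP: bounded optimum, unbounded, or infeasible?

Corner points and z = -x - 3y:
  (-13/31, 851/31) → z = -2540/31
  (23/5, 40) → z = -623/5
The feasible region has finitely many vertices and no improving ray; the maximum is -2540/31 at (-13/31, 851/31).

bounded optimum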